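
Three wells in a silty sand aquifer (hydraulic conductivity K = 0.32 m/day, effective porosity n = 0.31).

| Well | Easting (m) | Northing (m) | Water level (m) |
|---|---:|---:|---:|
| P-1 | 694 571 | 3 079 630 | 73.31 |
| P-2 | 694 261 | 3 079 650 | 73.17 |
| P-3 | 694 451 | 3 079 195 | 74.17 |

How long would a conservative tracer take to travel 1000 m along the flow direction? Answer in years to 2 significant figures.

With h = a·x + b·y + c and P-1 as origin, the differences give:
  (-310)·a + 20·b = -0.14
  (-120)·a + (-435)·b = +0.86
Eliminate b (×(-435) and ×20, subtract): 137250·a = 43.700 → a = ∂h/∂x = +0.0003184
Back-substitute: b = ∂h/∂y = -0.002065.
|∇h| = √(0.0003184² + -0.002065²) = 0.002089
Seepage velocity v = K·i/n = 0.32 × 0.002089 / 0.31 = 0.002156 m/day.
t = 1000 / 0.002156 = 4.638e+05 days = 1.27e+03 years.

1300 years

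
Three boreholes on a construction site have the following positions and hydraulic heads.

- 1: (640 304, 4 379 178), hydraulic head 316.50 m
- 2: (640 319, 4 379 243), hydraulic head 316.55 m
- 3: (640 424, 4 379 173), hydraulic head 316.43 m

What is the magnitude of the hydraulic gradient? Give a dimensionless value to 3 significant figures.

0.00105

Three-point gradient (reference 1): Δ to 2 = (15, 65, +0.05), Δ to 3 = (120, -5, -0.07).
∂h/∂x = -0.0005460, ∂h/∂y = +0.0008952 (det = -7875).
|∇h| = √(-0.0005460² + 0.0008952²) = 0.001049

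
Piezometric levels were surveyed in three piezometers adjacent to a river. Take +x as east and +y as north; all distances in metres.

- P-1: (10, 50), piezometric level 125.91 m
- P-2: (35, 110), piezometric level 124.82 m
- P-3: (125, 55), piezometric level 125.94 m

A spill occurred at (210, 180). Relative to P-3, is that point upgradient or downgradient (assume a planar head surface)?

Differences from P-1: to P-2 (Δx, Δy, Δh) = (25, 60, -1.09); to P-3 = (115, 5, +0.03).
Determinant of the coordinate differences = 25·5 − 115·60 = -6775.
∂h/∂x = [(-1.09)·5 − (+0.03)·60] / -6775 = +0.001070
∂h/∂y = [25·(+0.03) − 115·(-1.09)] / -6775 = -0.01861
Head at (210, 180) = 125.91 + (+0.001070)·(200) + (-0.01861)·(130) = 123.70 m.
That is lower than the 125.94 m at P-3, so the point is downgradient.

downgradient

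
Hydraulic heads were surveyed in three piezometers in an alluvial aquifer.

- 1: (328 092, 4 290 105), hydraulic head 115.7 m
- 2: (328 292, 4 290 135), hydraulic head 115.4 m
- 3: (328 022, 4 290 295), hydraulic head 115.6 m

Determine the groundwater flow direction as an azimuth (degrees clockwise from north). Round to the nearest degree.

053°

With h = a·x + b·y + c and 1 as origin, the differences give:
  200·a + 30·b = -0.3
  (-70)·a + 190·b = -0.1
Eliminate b (×190 and ×30, subtract): 40100·a = -54.00 → a = ∂h/∂x = -0.001347
Back-substitute: b = ∂h/∂y = -0.001022.
Flow direction (−∇h) has components (+0.001347 E, +0.001022 N).
Azimuth = atan2(E, N) = atan2(+0.001347, +0.001022) = 52.8° ≈ 053°.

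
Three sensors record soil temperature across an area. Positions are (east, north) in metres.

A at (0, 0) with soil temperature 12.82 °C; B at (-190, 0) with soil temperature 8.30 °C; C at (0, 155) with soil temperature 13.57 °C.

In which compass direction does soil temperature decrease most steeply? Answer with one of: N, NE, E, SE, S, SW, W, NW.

W

∂T/∂x = (8.30 − 12.82) / (-190 − 0) = +0.02379
∂T/∂y = (13.57 − 12.82) / (155 − 0) = +0.004839
Steepest decrease is along −∇f = (-0.02379 E, -0.004839 N) → west.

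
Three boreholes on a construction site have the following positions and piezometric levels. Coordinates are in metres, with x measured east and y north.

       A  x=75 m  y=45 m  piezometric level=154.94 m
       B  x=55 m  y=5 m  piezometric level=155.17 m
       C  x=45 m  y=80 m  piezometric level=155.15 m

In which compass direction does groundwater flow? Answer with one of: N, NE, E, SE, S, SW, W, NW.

E

With h = a·x + b·y + c and A as origin, the differences give:
  (-20)·a + (-40)·b = +0.23
  (-30)·a + 35·b = +0.21
Eliminate b (×35 and ×(-40), subtract): -1900·a = 16.450 → a = ∂h/∂x = -0.008658
Back-substitute: b = ∂h/∂y = -0.001421.
Flow = −∇h = (+0.008658 east, +0.001421 north), which points east.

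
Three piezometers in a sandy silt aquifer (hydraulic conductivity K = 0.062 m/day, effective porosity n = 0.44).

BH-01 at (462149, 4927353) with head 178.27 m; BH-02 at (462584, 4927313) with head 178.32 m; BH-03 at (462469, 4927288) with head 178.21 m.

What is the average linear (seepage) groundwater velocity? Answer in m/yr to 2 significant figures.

0.14 m/yr

Taking BH-01 as reference: BH-02−BH-01 = (435, -40, +0.05); BH-03−BH-01 = (320, -65, -0.06).
Determinant of the coordinate differences = 435·(-65) − 320·(-40) = -15475.
∂h/∂x = [(+0.05)·(-65) − (-0.06)·(-40)] / -15475 = +0.0003651
∂h/∂y = [435·(-0.06) − 320·(+0.05)] / -15475 = +0.002721
|∇h| = √(0.0003651² + 0.002721²) = 0.002745
Seepage velocity v = K·i/n = 0.062 × 0.002745 / 0.44 = 0.0003868 m/day = 0.1413 m/yr.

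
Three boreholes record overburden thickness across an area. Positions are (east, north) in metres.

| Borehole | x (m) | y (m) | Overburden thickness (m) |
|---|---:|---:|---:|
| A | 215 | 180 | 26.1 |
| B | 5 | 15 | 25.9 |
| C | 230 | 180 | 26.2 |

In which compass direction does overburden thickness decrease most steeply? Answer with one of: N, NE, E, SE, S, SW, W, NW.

Taking A as reference: B−A = (-210, -165, -0.2); C−A = (15, 0, +0.1).
Determinant of the coordinate differences = (-210)·0 − 15·(-165) = 2475.
∂d/∂x = [(-0.2)·0 − (+0.1)·(-165)] / 2475 = +0.006667
∂d/∂y = [(-210)·(+0.1) − 15·(-0.2)] / 2475 = -0.007273
Steepest decrease is along −∇f = (-0.006667 E, +0.007273 N) → northwest.

NW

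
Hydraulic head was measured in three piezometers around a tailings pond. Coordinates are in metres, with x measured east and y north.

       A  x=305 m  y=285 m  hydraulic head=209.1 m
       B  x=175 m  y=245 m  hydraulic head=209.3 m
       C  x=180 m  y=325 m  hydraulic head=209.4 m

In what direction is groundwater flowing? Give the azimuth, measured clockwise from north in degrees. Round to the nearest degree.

With h = a·x + b·y + c and A as origin, the differences give:
  (-130)·a + (-40)·b = +0.2
  (-125)·a + 40·b = +0.3
Eliminate b (×40 and ×(-40), subtract): -10200·a = 20.00 → a = ∂h/∂x = -0.001961
Back-substitute: b = ∂h/∂y = +0.001373.
Flow direction (−∇h) has components (+0.001961 E, -0.001373 N).
Azimuth = atan2(E, N) = atan2(+0.001961, -0.001373) = 125.0° ≈ 125°.

125°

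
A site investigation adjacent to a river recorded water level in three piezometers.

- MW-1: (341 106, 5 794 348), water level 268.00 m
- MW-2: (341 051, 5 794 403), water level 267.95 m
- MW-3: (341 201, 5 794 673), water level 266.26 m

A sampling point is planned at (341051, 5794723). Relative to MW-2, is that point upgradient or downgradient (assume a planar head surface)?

Three-point gradient (reference MW-1): Δ to MW-2 = (-55, 55, -0.05), Δ to MW-3 = (95, 325, -1.74).
∂h/∂x = -0.003439, ∂h/∂y = -0.004348 (det = -23100).
Head at (341051, 5794723) = 268.00 + (-0.003439)·(-55) + (-0.004348)·(375) = 266.56 m.
That is lower than the 267.95 m at MW-2, so the point is downgradient.

downgradient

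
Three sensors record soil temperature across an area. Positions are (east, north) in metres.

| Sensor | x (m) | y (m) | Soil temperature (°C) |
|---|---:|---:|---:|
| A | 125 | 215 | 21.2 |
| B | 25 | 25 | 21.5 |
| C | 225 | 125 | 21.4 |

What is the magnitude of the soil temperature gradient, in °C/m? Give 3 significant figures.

Taking A as reference: B−A = (-100, -190, +0.3); C−A = (100, -90, +0.2).
Solve a·Δx + b·Δy = ΔT: det = (-100)·(-90) − 100·(-190) = 28000.
∂T/∂x = [(+0.3)·(-90) − (+0.2)·(-190)] / 28000 = +0.0003929
∂T/∂y = [(-100)·(+0.2) − 100·(+0.3)] / 28000 = -0.001786
|∇f| = √(0.0003929² + -0.001786²) = 0.001829 °C/m

0.00183 °C/m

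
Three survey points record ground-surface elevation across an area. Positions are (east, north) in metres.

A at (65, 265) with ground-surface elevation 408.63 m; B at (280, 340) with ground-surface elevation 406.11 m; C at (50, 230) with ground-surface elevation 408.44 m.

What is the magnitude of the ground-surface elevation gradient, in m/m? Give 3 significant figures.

Three-point gradient (reference A): Δ to B = (215, 75, -2.52), Δ to C = (-15, -35, -0.19).
∂z/∂x = -0.01601, ∂z/∂y = +0.01229 (det = -6400).
|∇f| = √(-0.01601² + 0.01229²) = 0.02018 m/m

0.0202 m/m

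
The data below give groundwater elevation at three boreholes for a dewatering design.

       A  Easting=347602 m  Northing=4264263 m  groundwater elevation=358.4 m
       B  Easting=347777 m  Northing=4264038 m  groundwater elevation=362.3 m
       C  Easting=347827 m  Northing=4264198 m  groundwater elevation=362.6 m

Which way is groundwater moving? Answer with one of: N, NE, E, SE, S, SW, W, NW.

W

Differences from A: to B (Δx, Δy, Δh) = (175, -225, +3.9); to C = (225, -65, +4.2).
Determinant of the coordinate differences = 175·(-65) − 225·(-225) = 39250.
∂h/∂x = [(+3.9)·(-65) − (+4.2)·(-225)] / 39250 = +0.01762
∂h/∂y = [175·(+4.2) − 225·(+3.9)] / 39250 = -0.003631
Flow = −∇h = (-0.01762 east, +0.003631 north), which points west.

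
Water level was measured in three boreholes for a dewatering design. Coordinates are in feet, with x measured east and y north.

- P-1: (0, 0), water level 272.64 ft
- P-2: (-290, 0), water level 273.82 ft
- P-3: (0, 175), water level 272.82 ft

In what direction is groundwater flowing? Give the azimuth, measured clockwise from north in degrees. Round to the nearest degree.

104°

∂h/∂x = (273.82 − 272.64) / (-290 − 0) = -0.004069
∂h/∂y = (272.82 − 272.64) / (175 − 0) = +0.001029
Flow direction (−∇h) has components (+0.004069 E, -0.001029 N).
Azimuth = atan2(E, N) = atan2(+0.004069, -0.001029) = 104.2° ≈ 104°.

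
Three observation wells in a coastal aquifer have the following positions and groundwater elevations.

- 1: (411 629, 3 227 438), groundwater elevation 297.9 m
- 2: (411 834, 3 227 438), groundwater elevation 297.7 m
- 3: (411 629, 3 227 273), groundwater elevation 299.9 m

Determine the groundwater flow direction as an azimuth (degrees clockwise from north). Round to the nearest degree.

∂h/∂x = (297.7 − 297.9) / (411834 − 411629) = -0.0009756
∂h/∂y = (299.9 − 297.9) / (3227273 − 3227438) = -0.01212
Flow direction (−∇h) has components (+0.0009756 E, +0.01212 N).
Azimuth = atan2(E, N) = atan2(+0.0009756, +0.01212) = 4.6° ≈ 005°.

005°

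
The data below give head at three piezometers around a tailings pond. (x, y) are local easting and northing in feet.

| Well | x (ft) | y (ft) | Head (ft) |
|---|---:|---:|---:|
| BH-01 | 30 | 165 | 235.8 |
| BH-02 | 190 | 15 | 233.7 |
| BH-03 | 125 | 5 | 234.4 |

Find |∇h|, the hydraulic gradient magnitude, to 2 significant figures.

Three-point gradient (reference BH-01): Δ to BH-02 = (160, -150, -2.1), Δ to BH-03 = (95, -160, -1.4).
∂h/∂x = -0.01110, ∂h/∂y = +0.002159 (det = -11350).
|∇h| = √(-0.01110² + 0.002159²) = 0.01131

0.011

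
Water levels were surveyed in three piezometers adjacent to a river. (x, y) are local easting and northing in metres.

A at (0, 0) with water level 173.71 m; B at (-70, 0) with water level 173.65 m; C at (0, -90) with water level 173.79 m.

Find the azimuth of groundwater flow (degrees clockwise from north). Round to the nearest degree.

∂h/∂x = (173.65 − 173.71) / (-70 − 0) = +0.0008571
∂h/∂y = (173.79 − 173.71) / (-90 − 0) = -0.0008889
Flow direction (−∇h) has components (-0.0008571 E, +0.0008889 N).
Azimuth = atan2(E, N) = atan2(-0.0008571, +0.0008889) = 316.0° ≈ 316°.

316°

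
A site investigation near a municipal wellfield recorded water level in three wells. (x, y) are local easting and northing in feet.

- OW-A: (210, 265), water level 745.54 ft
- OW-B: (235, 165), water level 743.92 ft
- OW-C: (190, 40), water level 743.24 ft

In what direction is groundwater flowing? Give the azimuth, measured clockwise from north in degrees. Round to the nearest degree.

Differences from OW-A: to OW-B (Δx, Δy, Δh) = (25, -100, -1.62); to OW-C = (-20, -225, -2.30).
Determinant of the coordinate differences = 25·(-225) − (-20)·(-100) = -7625.
∂h/∂x = [(-1.62)·(-225) − (-2.30)·(-100)] / -7625 = -0.01764
∂h/∂y = [25·(-2.30) − (-20)·(-1.62)] / -7625 = +0.01179
Flow direction (−∇h) has components (+0.01764 E, -0.01179 N).
Azimuth = atan2(E, N) = atan2(+0.01764, -0.01179) = 123.8° ≈ 124°.

124°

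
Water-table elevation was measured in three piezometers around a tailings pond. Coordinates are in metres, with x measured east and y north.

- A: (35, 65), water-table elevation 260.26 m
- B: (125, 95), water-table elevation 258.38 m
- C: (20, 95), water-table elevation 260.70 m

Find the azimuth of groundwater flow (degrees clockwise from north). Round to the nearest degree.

099°

Three-point gradient (reference A): Δ to B = (90, 30, -1.88), Δ to C = (-15, 30, +0.44).
∂h/∂x = -0.02210, ∂h/∂y = +0.003619 (det = 3150).
Flow direction (−∇h) has components (+0.02210 E, -0.003619 N).
Azimuth = atan2(E, N) = atan2(+0.02210, -0.003619) = 99.3° ≈ 099°.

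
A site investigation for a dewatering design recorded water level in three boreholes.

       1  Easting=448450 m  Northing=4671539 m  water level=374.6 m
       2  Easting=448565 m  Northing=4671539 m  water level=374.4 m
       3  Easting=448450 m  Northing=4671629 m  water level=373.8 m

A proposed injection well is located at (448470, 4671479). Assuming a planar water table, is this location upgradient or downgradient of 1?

upgradient

∂h/∂x = (374.4 − 374.6) / (448565 − 448450) = -0.001739
∂h/∂y = (373.8 − 374.6) / (4671629 − 4671539) = -0.008889
Head at (448470, 4671479) = 374.6 + (-0.001739)·(20) + (-0.008889)·(-60) = 375.10 m.
That is higher than the 374.6 m at 1, so the point is upgradient.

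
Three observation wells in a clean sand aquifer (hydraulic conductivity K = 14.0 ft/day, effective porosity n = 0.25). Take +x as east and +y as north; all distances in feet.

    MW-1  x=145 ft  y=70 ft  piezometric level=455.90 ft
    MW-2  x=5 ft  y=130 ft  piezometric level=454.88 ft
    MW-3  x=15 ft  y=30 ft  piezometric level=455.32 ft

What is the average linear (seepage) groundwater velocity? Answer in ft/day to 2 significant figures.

0.38 ft/day

Three-point gradient (reference MW-1): Δ to MW-2 = (-140, 60, -1.02), Δ to MW-3 = (-130, -40, -0.58).
∂h/∂x = +0.005642, ∂h/∂y = -0.003836 (det = 13400).
|∇h| = √(0.005642² + -0.003836²) = 0.006823
Seepage velocity v = K·i/n = 14.0 × 0.006823 / 0.25 = 0.3821 ft/day.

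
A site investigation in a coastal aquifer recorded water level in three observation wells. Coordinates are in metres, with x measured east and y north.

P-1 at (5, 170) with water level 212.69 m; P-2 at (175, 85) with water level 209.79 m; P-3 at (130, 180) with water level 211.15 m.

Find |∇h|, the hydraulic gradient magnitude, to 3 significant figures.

With h = a·x + b·y + c and P-1 as origin, the differences give:
  170·a + (-85)·b = -2.90
  125·a + 10·b = -1.54
Eliminate b (×10 and ×(-85), subtract): 12325·a = -159.900 → a = ∂h/∂x = -0.01297
Back-substitute: b = ∂h/∂y = +0.008170.
|∇h| = √(-0.01297² + 0.008170²) = 0.01533

0.0153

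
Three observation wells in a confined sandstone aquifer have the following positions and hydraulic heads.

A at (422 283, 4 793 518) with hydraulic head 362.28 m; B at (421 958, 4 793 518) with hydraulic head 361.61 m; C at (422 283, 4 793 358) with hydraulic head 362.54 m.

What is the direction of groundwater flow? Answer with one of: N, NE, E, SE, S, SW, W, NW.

NW

∂h/∂x = (361.61 − 362.28) / (421958 − 422283) = +0.002062
∂h/∂y = (362.54 − 362.28) / (4793358 − 4793518) = -0.001625
Flow = −∇h = (-0.002062 east, +0.001625 north), which points northwest.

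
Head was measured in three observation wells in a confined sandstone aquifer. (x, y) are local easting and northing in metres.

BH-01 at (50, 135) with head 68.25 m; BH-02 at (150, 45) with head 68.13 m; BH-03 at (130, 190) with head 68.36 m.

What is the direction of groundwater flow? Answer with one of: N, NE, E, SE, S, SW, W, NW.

S

With h = a·x + b·y + c and BH-01 as origin, the differences give:
  100·a + (-90)·b = -0.12
  80·a + 55·b = +0.11
Eliminate b (×55 and ×(-90), subtract): 12700·a = 3.300 → a = ∂h/∂x = +0.0002598
Back-substitute: b = ∂h/∂y = +0.001622.
Flow = −∇h = (-0.0002598 east, -0.001622 north), which points south.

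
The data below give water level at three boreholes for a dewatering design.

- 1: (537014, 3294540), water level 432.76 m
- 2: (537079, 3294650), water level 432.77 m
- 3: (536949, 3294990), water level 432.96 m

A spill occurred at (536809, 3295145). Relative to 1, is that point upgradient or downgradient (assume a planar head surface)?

upgradient

With h = a·x + b·y + c and 1 as origin, the differences give:
  65·a + 110·b = +0.01
  (-65)·a + 450·b = +0.20
Eliminate b (×450 and ×110, subtract): 36400·a = -17.500 → a = ∂h/∂x = -0.0004808
Back-substitute: b = ∂h/∂y = +0.0003750.
Head at (536809, 3295145) = 432.76 + (-0.0004808)·(-205) + (+0.0003750)·(605) = 433.09 m.
That is higher than the 432.76 m at 1, so the point is upgradient.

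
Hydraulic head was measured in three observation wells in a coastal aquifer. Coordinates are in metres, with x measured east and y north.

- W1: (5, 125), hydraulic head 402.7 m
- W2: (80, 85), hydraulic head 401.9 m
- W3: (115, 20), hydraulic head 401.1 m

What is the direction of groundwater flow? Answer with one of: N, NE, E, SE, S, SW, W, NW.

Differences from W1: to W2 (Δx, Δy, Δh) = (75, -40, -0.8); to W3 = (110, -105, -1.6).
Determinant of the coordinate differences = 75·(-105) − 110·(-40) = -3475.
∂h/∂x = [(-0.8)·(-105) − (-1.6)·(-40)] / -3475 = -0.005755
∂h/∂y = [75·(-1.6) − 110·(-0.8)] / -3475 = +0.009209
Flow = −∇h = (+0.005755 east, -0.009209 north), which points southeast.

SE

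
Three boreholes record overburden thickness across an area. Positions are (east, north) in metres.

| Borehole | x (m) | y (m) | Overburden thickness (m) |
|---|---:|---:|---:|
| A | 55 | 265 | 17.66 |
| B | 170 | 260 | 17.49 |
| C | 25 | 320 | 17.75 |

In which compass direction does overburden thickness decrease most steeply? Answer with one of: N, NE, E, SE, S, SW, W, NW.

SE

Three-point gradient (reference A): Δ to B = (115, -5, -0.17), Δ to C = (-30, 55, +0.09).
∂d/∂x = -0.001441, ∂d/∂y = +0.0008502 (det = 6175).
Steepest decrease is along −∇f = (+0.001441 E, -0.0008502 N) → southeast.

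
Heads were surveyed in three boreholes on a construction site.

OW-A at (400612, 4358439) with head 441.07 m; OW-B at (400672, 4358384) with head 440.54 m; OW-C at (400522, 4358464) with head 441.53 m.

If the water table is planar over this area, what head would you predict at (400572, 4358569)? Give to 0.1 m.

442.0 m

With h = a·x + b·y + c and OW-A as origin, the differences give:
  60·a + (-55)·b = -0.53
  (-90)·a + 25·b = +0.46
Eliminate b (×25 and ×(-55), subtract): -3450·a = 12.050 → a = ∂h/∂x = -0.003493
Back-substitute: b = ∂h/∂y = +0.005826.
h(400572, 4358569) = 441.07 + (-0.003493)·(-40) + (+0.005826)·(130) = 441.07 +0.140 +0.757 = 441.967 m.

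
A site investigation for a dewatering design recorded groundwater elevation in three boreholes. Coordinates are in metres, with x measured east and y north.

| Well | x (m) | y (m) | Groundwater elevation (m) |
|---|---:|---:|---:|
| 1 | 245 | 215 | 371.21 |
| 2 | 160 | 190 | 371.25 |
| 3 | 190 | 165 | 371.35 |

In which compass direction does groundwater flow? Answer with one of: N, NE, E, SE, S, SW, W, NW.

Three-point gradient (reference 1): Δ to 2 = (-85, -25, +0.04), Δ to 3 = (-55, -50, +0.14).
∂h/∂x = +0.0005217, ∂h/∂y = -0.003374 (det = 2875).
Flow = −∇h = (-0.0005217 east, +0.003374 north), which points north.

N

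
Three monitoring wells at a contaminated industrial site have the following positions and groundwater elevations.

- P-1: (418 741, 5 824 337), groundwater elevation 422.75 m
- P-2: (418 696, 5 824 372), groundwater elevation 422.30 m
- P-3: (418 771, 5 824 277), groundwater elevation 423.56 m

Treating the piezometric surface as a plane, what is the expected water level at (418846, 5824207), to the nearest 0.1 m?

424.5 m

Three-point gradient (reference P-1): Δ to P-2 = (-45, 35, -0.45), Δ to P-3 = (30, -60, +0.81).
∂h/∂x = -0.0008182, ∂h/∂y = -0.01391 (det = 1650).
h(418846, 5824207) = 422.75 + (-0.0008182)·(105) + (-0.01391)·(-130) = 422.75 -0.086 +1.808 = 424.472 m.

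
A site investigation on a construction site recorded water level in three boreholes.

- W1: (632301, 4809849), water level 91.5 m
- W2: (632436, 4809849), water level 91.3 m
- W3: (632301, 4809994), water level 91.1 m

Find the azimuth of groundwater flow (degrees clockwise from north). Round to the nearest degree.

028°

∂h/∂x = (91.3 − 91.5) / (632436 − 632301) = -0.001481
∂h/∂y = (91.1 − 91.5) / (4809994 − 4809849) = -0.002759
Flow direction (−∇h) has components (+0.001481 E, +0.002759 N).
Azimuth = atan2(E, N) = atan2(+0.001481, +0.002759) = 28.2° ≈ 028°.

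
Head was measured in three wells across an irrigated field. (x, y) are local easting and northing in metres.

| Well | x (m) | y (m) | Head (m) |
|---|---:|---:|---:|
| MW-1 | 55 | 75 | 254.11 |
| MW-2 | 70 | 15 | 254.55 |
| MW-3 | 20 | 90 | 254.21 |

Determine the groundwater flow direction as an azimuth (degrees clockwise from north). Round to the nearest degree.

037°

Differences from MW-1: to MW-2 (Δx, Δy, Δh) = (15, -60, +0.44); to MW-3 = (-35, 15, +0.10).
Solve a·Δx + b·Δy = Δh: det = 15·15 − (-35)·(-60) = -1875.
∂h/∂x = [(+0.44)·15 − (+0.10)·(-60)] / -1875 = -0.006720
∂h/∂y = [15·(+0.10) − (-35)·(+0.44)] / -1875 = -0.009013
Flow direction (−∇h) has components (+0.006720 E, +0.009013 N).
Azimuth = atan2(E, N) = atan2(+0.006720, +0.009013) = 36.7° ≈ 037°.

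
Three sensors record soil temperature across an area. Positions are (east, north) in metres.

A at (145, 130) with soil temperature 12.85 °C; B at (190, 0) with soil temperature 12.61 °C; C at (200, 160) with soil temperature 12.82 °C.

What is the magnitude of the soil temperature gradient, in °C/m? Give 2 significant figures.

0.0019 °C/m

Taking A as reference: B−A = (45, -130, -0.24); C−A = (55, 30, -0.03).
Determinant of the coordinate differences = 45·30 − 55·(-130) = 8500.
∂T/∂x = [(-0.24)·30 − (-0.03)·(-130)] / 8500 = -0.001306
∂T/∂y = [45·(-0.03) − 55·(-0.24)] / 8500 = +0.001394
|∇f| = √(-0.001306² + 0.001394²) = 0.00191 °C/m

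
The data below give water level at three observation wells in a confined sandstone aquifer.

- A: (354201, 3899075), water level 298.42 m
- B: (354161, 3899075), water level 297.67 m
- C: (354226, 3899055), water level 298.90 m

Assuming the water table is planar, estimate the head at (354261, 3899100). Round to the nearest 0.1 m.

With h = a·x + b·y + c and A as origin, the differences give:
  (-40)·a + 0·b = -0.75
  25·a + (-20)·b = +0.48
Eliminate b (×(-20) and ×0, subtract): 800·a = 15.000 → a = ∂h/∂x = +0.01875
Back-substitute: b = ∂h/∂y = -0.0005625.
h(354261, 3899100) = 298.42 + (+0.01875)·(60) + (-0.0005625)·(25) = 298.42 +1.125 -0.014 = 299.531 m.

299.5 m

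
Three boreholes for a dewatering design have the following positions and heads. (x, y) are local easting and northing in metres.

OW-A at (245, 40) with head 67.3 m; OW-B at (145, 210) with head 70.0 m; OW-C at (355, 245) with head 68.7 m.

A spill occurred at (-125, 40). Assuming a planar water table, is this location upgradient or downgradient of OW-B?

Three-point gradient (reference OW-A): Δ to OW-B = (-100, 170, +2.7), Δ to OW-C = (110, 205, +1.4).
∂h/∂x = -0.008048, ∂h/∂y = +0.01115 (det = -39200).
Head at (-125, 40) = 67.3 + (-0.008048)·(-370) + (+0.01115)·(0) = 70.28 m.
That is higher than the 70.0 m at OW-B, so the point is upgradient.

upgradient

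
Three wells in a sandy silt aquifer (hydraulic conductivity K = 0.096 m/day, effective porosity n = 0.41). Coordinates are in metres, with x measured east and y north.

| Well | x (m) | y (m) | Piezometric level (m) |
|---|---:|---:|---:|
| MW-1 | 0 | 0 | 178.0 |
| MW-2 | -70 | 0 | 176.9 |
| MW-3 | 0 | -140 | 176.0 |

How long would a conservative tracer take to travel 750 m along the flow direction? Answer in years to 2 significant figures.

∂h/∂x = (176.9 − 178.0) / (-70 − 0) = +0.01571
∂h/∂y = (176.0 − 178.0) / (-140 − 0) = +0.01429
|∇h| = √(0.01571² + 0.01429²) = 0.02124
Seepage velocity v = K·i/n = 0.096 × 0.02124 / 0.41 = 0.004973 m/day.
t = 750 / 0.004973 = 1.508e+05 days = 413 years.

410 years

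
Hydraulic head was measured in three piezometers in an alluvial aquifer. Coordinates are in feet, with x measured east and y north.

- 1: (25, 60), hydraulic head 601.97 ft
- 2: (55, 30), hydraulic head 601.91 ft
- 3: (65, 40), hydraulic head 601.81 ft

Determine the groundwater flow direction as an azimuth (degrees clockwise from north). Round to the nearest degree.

056°

Differences from 1: to 2 (Δx, Δy, Δh) = (30, -30, -0.06); to 3 = (40, -20, -0.16).
Solve a·Δx + b·Δy = Δh: det = 30·(-20) − 40·(-30) = 600.
∂h/∂x = [(-0.06)·(-20) − (-0.16)·(-30)] / 600 = -0.006000
∂h/∂y = [30·(-0.16) − 40·(-0.06)] / 600 = -0.004000
Flow direction (−∇h) has components (+0.006000 E, +0.004000 N).
Azimuth = atan2(E, N) = atan2(+0.006000, +0.004000) = 56.3° ≈ 056°.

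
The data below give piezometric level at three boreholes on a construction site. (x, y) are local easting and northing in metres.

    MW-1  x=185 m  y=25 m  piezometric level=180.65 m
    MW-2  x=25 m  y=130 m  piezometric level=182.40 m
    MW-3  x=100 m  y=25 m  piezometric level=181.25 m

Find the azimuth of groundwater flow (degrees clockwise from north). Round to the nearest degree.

130°

Differences from MW-1: to MW-2 (Δx, Δy, Δh) = (-160, 105, +1.75); to MW-3 = (-85, 0, +0.60).
Determinant of the coordinate differences = (-160)·0 − (-85)·105 = 8925.
∂h/∂x = [(+1.75)·0 − (+0.60)·105] / 8925 = -0.007059
∂h/∂y = [(-160)·(+0.60) − (-85)·(+1.75)] / 8925 = +0.005910
Flow direction (−∇h) has components (+0.007059 E, -0.005910 N).
Azimuth = atan2(E, N) = atan2(+0.007059, -0.005910) = 129.9° ≈ 130°.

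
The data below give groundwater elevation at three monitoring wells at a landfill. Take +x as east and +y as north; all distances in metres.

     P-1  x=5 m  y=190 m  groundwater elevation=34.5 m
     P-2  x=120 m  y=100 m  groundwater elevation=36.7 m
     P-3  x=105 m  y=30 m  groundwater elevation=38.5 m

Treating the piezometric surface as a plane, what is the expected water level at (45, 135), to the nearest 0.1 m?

With h = a·x + b·y + c and P-1 as origin, the differences give:
  115·a + (-90)·b = +2.2
  100·a + (-160)·b = +4.0
Eliminate b (×(-160) and ×(-90), subtract): -9400·a = 8.00 → a = ∂h/∂x = -0.0008511
Back-substitute: b = ∂h/∂y = -0.02553.
h(45, 135) = 34.5 + (-0.0008511)·(40) + (-0.02553)·(-55) = 34.5 -0.034 +1.404 = 35.870 m.

35.9 m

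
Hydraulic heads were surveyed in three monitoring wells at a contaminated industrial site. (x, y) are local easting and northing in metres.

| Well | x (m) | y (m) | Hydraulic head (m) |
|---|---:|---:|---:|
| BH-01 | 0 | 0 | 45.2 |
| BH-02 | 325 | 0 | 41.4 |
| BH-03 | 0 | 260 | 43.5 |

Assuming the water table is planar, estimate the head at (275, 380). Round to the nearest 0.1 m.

∂h/∂x = (41.4 − 45.2) / (325 − 0) = -0.01169
∂h/∂y = (43.5 − 45.2) / (260 − 0) = -0.006538
h(275, 380) = 45.2 + (-0.01169)·(275) + (-0.006538)·(380) = 45.2 -3.215 -2.485 = 39.500 m.

39.5 m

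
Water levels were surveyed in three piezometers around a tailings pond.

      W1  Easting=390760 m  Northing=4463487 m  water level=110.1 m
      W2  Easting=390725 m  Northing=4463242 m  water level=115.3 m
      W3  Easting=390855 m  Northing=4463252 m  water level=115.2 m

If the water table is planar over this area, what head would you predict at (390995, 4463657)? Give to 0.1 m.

With h = a·x + b·y + c and W1 as origin, the differences give:
  (-35)·a + (-245)·b = +5.2
  95·a + (-235)·b = +5.1
Eliminate b (×(-235) and ×(-245), subtract): 31500·a = 27.50 → a = ∂h/∂x = +0.0008730
Back-substitute: b = ∂h/∂y = -0.02135.
h(390995, 4463657) = 110.1 + (+0.0008730)·(235) + (-0.02135)·(170) = 110.1 +0.205 -3.629 = 106.676 m.

106.7 m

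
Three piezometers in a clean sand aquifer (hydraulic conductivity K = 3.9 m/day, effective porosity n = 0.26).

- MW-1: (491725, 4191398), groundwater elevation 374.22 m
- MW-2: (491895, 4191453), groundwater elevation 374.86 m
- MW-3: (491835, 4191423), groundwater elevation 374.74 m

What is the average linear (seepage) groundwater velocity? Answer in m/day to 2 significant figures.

0.18 m/day

With h = a·x + b·y + c and MW-1 as origin, the differences give:
  170·a + 55·b = +0.64
  110·a + 25·b = +0.52
Eliminate b (×25 and ×55, subtract): -1800·a = -12.600 → a = ∂h/∂x = +0.007000
Back-substitute: b = ∂h/∂y = -0.010000.
|∇h| = √(0.007000² + -0.010000²) = 0.01221
Seepage velocity v = K·i/n = 3.9 × 0.01221 / 0.26 = 0.1832 m/day.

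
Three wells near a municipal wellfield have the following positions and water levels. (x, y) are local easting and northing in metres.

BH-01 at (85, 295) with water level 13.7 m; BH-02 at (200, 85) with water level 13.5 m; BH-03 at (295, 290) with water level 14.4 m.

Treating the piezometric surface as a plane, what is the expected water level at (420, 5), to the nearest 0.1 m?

Three-point gradient (reference BH-01): Δ to BH-02 = (115, -210, -0.2), Δ to BH-03 = (210, -5, +0.7).
∂h/∂x = +0.003400, ∂h/∂y = +0.002814 (det = 43525).
h(420, 5) = 13.7 + (+0.003400)·(335) + (+0.002814)·(-290) = 13.7 +1.139 -0.816 = 14.023 m.

14.0 m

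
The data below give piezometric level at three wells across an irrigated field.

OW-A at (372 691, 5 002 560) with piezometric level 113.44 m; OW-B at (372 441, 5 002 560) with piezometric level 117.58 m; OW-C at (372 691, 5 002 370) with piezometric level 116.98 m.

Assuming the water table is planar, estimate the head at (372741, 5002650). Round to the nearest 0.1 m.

110.9 m

∂h/∂x = (117.58 − 113.44) / (372441 − 372691) = -0.01656
∂h/∂y = (116.98 − 113.44) / (5002370 − 5002560) = -0.01863
h(372741, 5002650) = 113.44 + (-0.01656)·(50) + (-0.01863)·(90) = 113.44 -0.828 -1.677 = 110.935 m.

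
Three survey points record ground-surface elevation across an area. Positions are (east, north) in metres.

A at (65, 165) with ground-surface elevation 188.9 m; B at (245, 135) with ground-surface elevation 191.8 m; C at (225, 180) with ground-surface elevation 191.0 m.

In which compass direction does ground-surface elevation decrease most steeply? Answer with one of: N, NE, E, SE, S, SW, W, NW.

Taking A as reference: B−A = (180, -30, +2.9); C−A = (160, 15, +2.1).
Solve a·Δx + b·Δy = Δz: det = 180·15 − 160·(-30) = 7500.
∂z/∂x = [(+2.9)·15 − (+2.1)·(-30)] / 7500 = +0.01420
∂z/∂y = [180·(+2.1) − 160·(+2.9)] / 7500 = -0.01147
Steepest decrease is along −∇f = (-0.01420 E, +0.01147 N) → northwest.

NW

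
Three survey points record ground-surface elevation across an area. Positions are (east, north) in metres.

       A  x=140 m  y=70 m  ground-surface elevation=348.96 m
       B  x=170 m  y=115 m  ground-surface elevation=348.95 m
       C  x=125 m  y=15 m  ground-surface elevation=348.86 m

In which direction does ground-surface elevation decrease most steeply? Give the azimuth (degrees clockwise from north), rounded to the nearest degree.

With z = a·x + b·y + c and A as origin, the differences give:
  30·a + 45·b = -0.01
  (-15)·a + (-55)·b = -0.10
Eliminate b (×(-55) and ×45, subtract): -975·a = 5.050 → a = ∂z/∂x = -0.005179
Back-substitute: b = ∂z/∂y = +0.003231.
Steepest decrease is along −∇f: components (+0.005179 E, -0.003231 N).
Azimuth = atan2(+0.005179, -0.003231) = 122.0° ≈ 122°.

122°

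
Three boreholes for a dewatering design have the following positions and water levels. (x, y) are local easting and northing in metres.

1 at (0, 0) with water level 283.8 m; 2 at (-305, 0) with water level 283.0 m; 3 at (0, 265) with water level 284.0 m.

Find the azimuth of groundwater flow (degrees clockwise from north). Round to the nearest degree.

∂h/∂x = (283.0 − 283.8) / (-305 − 0) = +0.002623
∂h/∂y = (284.0 − 283.8) / (265 − 0) = +0.0007547
Flow direction (−∇h) has components (-0.002623 E, -0.0007547 N).
Azimuth = atan2(E, N) = atan2(-0.002623, -0.0007547) = 253.9° ≈ 254°.

254°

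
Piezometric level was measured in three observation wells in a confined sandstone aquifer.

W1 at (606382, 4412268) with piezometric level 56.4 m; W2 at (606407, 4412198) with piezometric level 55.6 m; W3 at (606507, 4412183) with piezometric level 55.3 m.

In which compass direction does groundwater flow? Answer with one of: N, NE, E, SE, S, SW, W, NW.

Differences from W1: to W2 (Δx, Δy, Δh) = (25, -70, -0.8); to W3 = (125, -85, -1.1).
Solve a·Δx + b·Δy = Δh: det = 25·(-85) − 125·(-70) = 6625.
∂h/∂x = [(-0.8)·(-85) − (-1.1)·(-70)] / 6625 = -0.001358
∂h/∂y = [25·(-1.1) − 125·(-0.8)] / 6625 = +0.01094
Flow = −∇h = (+0.001358 east, -0.01094 north), which points south.

S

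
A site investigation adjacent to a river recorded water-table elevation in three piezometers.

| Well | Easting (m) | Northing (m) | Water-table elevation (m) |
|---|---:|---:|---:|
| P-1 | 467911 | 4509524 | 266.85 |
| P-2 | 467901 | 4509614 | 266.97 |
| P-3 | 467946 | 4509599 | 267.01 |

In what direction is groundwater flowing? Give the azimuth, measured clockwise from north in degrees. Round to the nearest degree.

Three-point gradient (reference P-1): Δ to P-2 = (-10, 90, +0.12), Δ to P-3 = (35, 75, +0.16).
∂h/∂x = +0.001385, ∂h/∂y = +0.001487 (det = -3900).
Flow direction (−∇h) has components (-0.001385 E, -0.001487 N).
Azimuth = atan2(E, N) = atan2(-0.001385, -0.001487) = 223.0° ≈ 223°.

223°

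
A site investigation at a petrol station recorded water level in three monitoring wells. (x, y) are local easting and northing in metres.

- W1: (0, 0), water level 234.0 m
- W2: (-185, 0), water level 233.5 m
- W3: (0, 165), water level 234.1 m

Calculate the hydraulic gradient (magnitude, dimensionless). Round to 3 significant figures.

∂h/∂x = (233.5 − 234.0) / (-185 − 0) = +0.002703
∂h/∂y = (234.1 − 234.0) / (165 − 0) = +0.0006061
|∇h| = √(0.002703² + 0.0006061²) = 0.00277

0.00277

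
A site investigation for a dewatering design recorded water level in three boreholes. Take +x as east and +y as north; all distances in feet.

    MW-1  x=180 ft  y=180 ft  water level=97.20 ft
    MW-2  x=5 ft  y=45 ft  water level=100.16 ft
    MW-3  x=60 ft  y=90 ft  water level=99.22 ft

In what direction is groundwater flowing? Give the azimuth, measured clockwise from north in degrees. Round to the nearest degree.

With h = a·x + b·y + c and MW-1 as origin, the differences give:
  (-175)·a + (-135)·b = +2.96
  (-120)·a + (-90)·b = +2.02
Eliminate b (×(-90) and ×(-135), subtract): -450·a = 6.300 → a = ∂h/∂x = -0.01400
Back-substitute: b = ∂h/∂y = -0.003778.
Flow direction (−∇h) has components (+0.01400 E, +0.003778 N).
Azimuth = atan2(E, N) = atan2(+0.01400, +0.003778) = 74.9° ≈ 075°.

075°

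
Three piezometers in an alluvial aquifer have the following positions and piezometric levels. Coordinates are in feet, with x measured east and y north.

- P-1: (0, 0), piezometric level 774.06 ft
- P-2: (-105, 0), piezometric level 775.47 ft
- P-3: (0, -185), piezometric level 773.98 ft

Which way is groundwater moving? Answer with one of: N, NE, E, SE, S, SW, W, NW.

∂h/∂x = (775.47 − 774.06) / (-105 − 0) = -0.01343
∂h/∂y = (773.98 − 774.06) / (-185 − 0) = +0.0004324
Flow = −∇h = (+0.01343 east, -0.0004324 north), which points east.

E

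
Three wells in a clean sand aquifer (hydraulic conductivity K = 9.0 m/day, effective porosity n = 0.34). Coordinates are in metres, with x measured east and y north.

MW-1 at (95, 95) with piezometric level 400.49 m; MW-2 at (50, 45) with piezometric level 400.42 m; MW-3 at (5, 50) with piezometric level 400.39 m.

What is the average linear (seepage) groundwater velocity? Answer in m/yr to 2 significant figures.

10 m/yr

Differences from MW-1: to MW-2 (Δx, Δy, Δh) = (-45, -50, -0.07); to MW-3 = (-90, -45, -0.10).
Solve a·Δx + b·Δy = Δh: det = (-45)·(-45) − (-90)·(-50) = -2475.
∂h/∂x = [(-0.07)·(-45) − (-0.10)·(-50)] / -2475 = +0.0007475
∂h/∂y = [(-45)·(-0.10) − (-90)·(-0.07)] / -2475 = +0.0007273
|∇h| = √(0.0007475² + 0.0007273²) = 0.001043
Seepage velocity v = K·i/n = 9.0 × 0.001043 / 0.34 = 0.02761 m/day = 10.08 m/yr.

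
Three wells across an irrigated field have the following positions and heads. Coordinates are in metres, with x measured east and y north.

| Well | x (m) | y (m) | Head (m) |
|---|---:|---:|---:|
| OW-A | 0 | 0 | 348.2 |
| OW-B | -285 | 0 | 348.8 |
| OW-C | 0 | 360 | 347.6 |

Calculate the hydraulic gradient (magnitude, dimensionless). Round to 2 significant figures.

0.0027

∂h/∂x = (348.8 − 348.2) / (-285 − 0) = -0.002105
∂h/∂y = (347.6 − 348.2) / (360 − 0) = -0.001667
|∇h| = √(-0.002105² + -0.001667²) = 0.002685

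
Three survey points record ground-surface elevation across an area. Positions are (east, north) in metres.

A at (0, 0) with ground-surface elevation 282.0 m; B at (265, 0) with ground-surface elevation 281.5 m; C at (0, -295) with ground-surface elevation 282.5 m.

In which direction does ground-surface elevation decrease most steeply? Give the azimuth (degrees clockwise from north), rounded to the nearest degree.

∂z/∂x = (281.5 − 282.0) / (265 − 0) = -0.001887
∂z/∂y = (282.5 − 282.0) / (-295 − 0) = -0.001695
Steepest decrease is along −∇f: components (+0.001887 E, +0.001695 N).
Azimuth = atan2(+0.001887, +0.001695) = 48.1° ≈ 048°.

048°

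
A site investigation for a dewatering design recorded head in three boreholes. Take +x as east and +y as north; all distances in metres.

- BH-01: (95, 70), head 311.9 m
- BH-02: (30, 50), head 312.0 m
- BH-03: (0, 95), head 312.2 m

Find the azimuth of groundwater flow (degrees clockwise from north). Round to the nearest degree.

140°

Differences from BH-01: to BH-02 (Δx, Δy, Δh) = (-65, -20, +0.1); to BH-03 = (-95, 25, +0.3).
Solve a·Δx + b·Δy = Δh: det = (-65)·25 − (-95)·(-20) = -3525.
∂h/∂x = [(+0.1)·25 − (+0.3)·(-20)] / -3525 = -0.002411
∂h/∂y = [(-65)·(+0.3) − (-95)·(+0.1)] / -3525 = +0.002837
Flow direction (−∇h) has components (+0.002411 E, -0.002837 N).
Azimuth = atan2(E, N) = atan2(+0.002411, -0.002837) = 139.6° ≈ 140°.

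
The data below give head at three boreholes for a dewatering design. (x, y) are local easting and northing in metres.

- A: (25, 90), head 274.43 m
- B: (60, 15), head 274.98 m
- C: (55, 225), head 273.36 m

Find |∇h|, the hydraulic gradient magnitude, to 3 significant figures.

Differences from A: to B (Δx, Δy, Δh) = (35, -75, +0.55); to C = (30, 135, -1.07).
Determinant of the coordinate differences = 35·135 − 30·(-75) = 6975.
∂h/∂x = [(+0.55)·135 − (-1.07)·(-75)] / 6975 = -0.0008602
∂h/∂y = [35·(-1.07) − 30·(+0.55)] / 6975 = -0.007735
|∇h| = √(-0.0008602² + -0.007735²) = 0.007783

0.00778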